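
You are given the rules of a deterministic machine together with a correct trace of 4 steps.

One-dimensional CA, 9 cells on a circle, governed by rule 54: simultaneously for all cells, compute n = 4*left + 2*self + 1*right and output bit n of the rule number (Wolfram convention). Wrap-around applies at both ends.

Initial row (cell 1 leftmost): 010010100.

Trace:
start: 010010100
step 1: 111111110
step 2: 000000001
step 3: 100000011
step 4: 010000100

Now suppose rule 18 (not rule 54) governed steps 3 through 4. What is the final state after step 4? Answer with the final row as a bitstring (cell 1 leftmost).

(re-executing steps 3..4 under rule 18; state before step 3: 000000001)
step 3: 100000010
step 4: 010000100

010000100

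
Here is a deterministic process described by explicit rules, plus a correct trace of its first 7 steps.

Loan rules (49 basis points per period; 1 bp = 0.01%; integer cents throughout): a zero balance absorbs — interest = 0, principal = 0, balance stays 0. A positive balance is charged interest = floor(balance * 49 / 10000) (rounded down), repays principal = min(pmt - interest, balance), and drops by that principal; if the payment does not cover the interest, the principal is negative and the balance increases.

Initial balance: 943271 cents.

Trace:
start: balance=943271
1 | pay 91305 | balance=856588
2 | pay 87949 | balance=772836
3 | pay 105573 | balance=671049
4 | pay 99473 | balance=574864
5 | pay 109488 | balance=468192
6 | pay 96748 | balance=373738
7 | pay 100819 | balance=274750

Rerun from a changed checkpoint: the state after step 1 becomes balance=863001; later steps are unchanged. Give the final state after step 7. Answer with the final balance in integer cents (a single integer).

state after step 1 := balance=863001
2 | pay 87949 | balance=779280
3 | pay 105573 | balance=677525
4 | pay 99473 | balance=581371
5 | pay 109488 | balance=474731
6 | pay 96748 | balance=380309
7 | pay 100819 | balance=281353

281353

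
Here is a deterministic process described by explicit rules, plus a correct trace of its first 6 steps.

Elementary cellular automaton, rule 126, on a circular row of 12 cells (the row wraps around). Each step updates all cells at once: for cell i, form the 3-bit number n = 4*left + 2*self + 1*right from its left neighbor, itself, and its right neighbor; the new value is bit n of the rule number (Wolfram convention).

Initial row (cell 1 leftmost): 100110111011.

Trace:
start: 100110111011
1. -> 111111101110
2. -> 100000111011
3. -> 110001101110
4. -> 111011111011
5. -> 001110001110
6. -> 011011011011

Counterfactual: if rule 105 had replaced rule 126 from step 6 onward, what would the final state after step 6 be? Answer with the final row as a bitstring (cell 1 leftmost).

(re-executing step 6 under rule 105; state before step 6: 001110001110)
6. -> 101010101010

101010101010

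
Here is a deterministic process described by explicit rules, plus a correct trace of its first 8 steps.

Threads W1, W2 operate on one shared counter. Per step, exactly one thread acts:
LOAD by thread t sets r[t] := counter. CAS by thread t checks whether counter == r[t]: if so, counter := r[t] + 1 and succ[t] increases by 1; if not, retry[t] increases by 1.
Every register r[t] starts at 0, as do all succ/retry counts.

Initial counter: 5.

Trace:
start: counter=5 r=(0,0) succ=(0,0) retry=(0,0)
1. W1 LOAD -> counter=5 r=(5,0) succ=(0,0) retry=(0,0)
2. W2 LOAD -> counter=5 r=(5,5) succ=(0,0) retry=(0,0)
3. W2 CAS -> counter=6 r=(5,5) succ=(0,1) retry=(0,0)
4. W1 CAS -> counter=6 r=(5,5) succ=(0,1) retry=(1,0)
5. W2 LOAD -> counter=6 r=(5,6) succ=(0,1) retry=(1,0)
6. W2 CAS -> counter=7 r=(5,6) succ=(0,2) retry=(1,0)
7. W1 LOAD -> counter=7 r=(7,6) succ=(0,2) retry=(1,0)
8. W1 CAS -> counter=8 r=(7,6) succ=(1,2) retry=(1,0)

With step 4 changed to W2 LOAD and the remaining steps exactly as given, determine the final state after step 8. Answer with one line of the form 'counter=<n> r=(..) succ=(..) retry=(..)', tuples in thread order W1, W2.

counter=8 r=(7,6) succ=(1,2) retry=(0,0)

(re-executing from step 4 with the substitution; state before step 4: counter=6 r=(5,5) succ=(0,1) retry=(0,0))
4. W2 LOAD -> counter=6 r=(5,6) succ=(0,1) retry=(0,0)
5. W2 LOAD -> counter=6 r=(5,6) succ=(0,1) retry=(0,0)
6. W2 CAS -> counter=7 r=(5,6) succ=(0,2) retry=(0,0)
7. W1 LOAD -> counter=7 r=(7,6) succ=(0,2) retry=(0,0)
8. W1 CAS -> counter=8 r=(7,6) succ=(1,2) retry=(0,0)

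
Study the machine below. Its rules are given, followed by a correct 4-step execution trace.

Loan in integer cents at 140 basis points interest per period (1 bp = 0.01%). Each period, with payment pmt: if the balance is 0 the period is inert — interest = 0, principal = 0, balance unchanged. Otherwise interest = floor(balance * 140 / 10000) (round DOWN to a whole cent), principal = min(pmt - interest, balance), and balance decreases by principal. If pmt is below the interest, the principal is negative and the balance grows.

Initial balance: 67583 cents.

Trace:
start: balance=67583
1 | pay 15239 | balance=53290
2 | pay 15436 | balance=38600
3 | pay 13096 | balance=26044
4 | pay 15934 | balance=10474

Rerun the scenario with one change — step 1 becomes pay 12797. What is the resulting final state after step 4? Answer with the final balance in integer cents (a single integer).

13020

(re-executing from step 1 with the substitution; state before step 1: balance=67583)
1 | pay 12797 | balance=55732
2 | pay 15436 | balance=41076
3 | pay 13096 | balance=28555
4 | pay 15934 | balance=13020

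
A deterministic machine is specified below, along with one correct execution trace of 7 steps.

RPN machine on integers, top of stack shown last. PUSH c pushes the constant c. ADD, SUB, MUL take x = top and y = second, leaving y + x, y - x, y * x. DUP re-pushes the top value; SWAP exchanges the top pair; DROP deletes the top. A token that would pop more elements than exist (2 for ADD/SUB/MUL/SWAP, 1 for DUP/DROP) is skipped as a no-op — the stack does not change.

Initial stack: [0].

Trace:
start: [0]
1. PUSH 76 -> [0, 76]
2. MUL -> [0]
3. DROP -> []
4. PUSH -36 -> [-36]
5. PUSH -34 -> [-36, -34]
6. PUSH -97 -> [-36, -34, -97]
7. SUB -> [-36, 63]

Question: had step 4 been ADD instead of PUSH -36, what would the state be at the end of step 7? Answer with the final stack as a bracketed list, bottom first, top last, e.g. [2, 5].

(re-executing from step 4 with the substitution; state before step 4: [])
4. ADD -> []
5. PUSH -34 -> [-34]
6. PUSH -97 -> [-34, -97]
7. SUB -> [63]

[63]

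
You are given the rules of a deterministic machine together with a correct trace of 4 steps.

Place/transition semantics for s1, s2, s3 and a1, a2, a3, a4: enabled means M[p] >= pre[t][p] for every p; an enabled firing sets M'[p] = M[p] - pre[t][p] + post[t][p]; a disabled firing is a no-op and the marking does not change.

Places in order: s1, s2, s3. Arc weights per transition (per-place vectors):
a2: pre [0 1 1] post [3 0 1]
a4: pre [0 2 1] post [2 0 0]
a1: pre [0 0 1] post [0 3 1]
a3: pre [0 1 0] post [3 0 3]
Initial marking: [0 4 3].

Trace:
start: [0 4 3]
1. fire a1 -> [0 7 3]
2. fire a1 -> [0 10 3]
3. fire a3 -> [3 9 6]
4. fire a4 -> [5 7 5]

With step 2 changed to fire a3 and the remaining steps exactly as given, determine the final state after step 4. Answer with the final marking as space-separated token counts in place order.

8 3 8

(re-executing from step 2 with the substitution; state before step 2: [0 7 3])
2. fire a3 -> [3 6 6]
3. fire a3 -> [6 5 9]
4. fire a4 -> [8 3 8]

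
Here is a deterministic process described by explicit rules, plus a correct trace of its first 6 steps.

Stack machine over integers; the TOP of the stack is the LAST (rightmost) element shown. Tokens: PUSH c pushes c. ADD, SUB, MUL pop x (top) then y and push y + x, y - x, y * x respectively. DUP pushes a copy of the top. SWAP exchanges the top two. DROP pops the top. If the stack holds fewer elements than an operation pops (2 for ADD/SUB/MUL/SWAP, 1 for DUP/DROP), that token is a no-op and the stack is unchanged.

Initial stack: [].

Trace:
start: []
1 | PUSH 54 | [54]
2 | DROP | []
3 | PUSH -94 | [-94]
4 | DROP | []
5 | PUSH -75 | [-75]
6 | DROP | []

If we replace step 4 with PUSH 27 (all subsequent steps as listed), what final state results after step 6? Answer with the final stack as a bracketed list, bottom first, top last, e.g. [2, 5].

(re-executing from step 4 with the substitution; state before step 4: [-94])
4 | PUSH 27 | [-94, 27]
5 | PUSH -75 | [-94, 27, -75]
6 | DROP | [-94, 27]

[-94, 27]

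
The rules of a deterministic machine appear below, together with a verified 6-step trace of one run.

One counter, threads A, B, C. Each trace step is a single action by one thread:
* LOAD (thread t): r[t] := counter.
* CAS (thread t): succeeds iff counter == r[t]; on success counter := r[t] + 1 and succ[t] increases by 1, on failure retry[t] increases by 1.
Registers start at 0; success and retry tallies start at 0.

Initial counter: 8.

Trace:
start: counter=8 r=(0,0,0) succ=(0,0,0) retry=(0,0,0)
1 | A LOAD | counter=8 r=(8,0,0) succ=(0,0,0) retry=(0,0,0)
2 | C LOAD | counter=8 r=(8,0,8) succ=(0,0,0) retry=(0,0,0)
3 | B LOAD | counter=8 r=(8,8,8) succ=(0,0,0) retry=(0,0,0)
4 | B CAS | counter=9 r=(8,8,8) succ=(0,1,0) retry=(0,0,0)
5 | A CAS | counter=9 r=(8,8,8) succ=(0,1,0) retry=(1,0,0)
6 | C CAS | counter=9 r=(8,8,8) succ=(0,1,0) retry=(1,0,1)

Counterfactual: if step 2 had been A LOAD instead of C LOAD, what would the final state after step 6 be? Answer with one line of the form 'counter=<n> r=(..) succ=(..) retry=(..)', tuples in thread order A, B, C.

counter=9 r=(8,8,0) succ=(0,1,0) retry=(1,0,1)

(re-executing from step 2 with the substitution; state before step 2: counter=8 r=(8,0,0) succ=(0,0,0) retry=(0,0,0))
2 | A LOAD | counter=8 r=(8,0,0) succ=(0,0,0) retry=(0,0,0)
3 | B LOAD | counter=8 r=(8,8,0) succ=(0,0,0) retry=(0,0,0)
4 | B CAS | counter=9 r=(8,8,0) succ=(0,1,0) retry=(0,0,0)
5 | A CAS | counter=9 r=(8,8,0) succ=(0,1,0) retry=(1,0,0)
6 | C CAS | counter=9 r=(8,8,0) succ=(0,1,0) retry=(1,0,1)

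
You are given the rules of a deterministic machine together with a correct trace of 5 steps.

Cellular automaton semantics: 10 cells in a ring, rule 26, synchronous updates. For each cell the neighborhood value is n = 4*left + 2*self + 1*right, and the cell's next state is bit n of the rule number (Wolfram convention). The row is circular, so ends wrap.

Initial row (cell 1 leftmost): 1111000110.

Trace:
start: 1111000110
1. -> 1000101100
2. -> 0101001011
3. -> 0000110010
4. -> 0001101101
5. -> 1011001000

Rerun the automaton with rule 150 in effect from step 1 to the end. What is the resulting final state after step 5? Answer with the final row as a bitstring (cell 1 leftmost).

0100110100

(re-executing steps 1..5 under rule 150; state before step 1: 1111000110)
1. -> 0110101000
2. -> 1000101100
3. -> 1101100011
4. -> 1000010101
5. -> 0100110100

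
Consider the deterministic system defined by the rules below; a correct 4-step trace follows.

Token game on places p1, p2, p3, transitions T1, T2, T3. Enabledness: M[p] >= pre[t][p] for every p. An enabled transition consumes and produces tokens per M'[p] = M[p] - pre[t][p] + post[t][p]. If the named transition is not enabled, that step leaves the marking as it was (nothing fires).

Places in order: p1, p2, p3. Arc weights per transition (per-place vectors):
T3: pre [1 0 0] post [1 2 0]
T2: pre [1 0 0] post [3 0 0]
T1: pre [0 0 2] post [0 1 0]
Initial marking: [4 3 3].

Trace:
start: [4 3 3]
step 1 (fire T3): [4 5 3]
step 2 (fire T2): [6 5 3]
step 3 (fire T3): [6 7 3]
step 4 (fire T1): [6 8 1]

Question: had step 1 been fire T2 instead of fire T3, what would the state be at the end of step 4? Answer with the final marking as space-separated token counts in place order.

(re-executing from step 1 with the substitution; state before step 1: [4 3 3])
step 1 (fire T2): [6 3 3]
step 2 (fire T2): [8 3 3]
step 3 (fire T3): [8 5 3]
step 4 (fire T1): [8 6 1]

8 6 1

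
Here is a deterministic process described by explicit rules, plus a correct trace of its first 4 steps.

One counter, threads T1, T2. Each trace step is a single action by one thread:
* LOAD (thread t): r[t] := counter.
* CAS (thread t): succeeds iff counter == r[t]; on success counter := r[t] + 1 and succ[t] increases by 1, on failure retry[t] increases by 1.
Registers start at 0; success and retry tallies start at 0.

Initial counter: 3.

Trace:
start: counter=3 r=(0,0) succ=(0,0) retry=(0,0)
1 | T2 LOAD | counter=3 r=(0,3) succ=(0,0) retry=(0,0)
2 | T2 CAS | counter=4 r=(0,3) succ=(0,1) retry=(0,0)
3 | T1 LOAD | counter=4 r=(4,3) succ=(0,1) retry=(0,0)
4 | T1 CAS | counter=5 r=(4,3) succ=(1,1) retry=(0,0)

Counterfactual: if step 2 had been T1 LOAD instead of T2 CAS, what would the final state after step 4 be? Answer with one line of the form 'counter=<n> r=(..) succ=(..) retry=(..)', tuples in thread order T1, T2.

counter=4 r=(3,3) succ=(1,0) retry=(0,0)

(re-executing from step 2 with the substitution; state before step 2: counter=3 r=(0,3) succ=(0,0) retry=(0,0))
2 | T1 LOAD | counter=3 r=(3,3) succ=(0,0) retry=(0,0)
3 | T1 LOAD | counter=3 r=(3,3) succ=(0,0) retry=(0,0)
4 | T1 CAS | counter=4 r=(3,3) succ=(1,0) retry=(0,0)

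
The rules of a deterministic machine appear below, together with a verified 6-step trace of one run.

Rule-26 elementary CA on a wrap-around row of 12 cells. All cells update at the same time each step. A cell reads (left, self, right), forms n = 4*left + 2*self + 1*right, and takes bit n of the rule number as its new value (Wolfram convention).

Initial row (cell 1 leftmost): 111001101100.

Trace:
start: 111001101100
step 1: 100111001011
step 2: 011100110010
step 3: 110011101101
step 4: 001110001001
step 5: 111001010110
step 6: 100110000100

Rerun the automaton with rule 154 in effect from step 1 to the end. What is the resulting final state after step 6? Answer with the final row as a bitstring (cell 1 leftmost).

101100111001

(re-executing steps 1..6 under rule 154; state before step 1: 111001101100)
step 1: 110111001011
step 2: 100110110011
step 3: 011100101111
step 4: 011011001110
step 5: 110010111101
step 6: 101100111001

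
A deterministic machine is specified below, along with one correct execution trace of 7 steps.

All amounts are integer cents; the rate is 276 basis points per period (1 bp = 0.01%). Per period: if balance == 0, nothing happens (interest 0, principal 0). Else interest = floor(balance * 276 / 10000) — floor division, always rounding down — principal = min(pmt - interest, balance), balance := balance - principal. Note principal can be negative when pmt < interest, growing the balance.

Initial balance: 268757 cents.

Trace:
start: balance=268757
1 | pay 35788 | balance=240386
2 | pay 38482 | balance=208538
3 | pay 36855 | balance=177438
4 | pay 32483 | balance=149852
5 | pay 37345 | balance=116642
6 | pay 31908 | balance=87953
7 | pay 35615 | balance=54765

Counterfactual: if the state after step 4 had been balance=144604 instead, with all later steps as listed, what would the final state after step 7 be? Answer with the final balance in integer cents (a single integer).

state after step 4 := balance=144604
5 | pay 37345 | balance=111250
6 | pay 31908 | balance=82412
7 | pay 35615 | balance=49071

49071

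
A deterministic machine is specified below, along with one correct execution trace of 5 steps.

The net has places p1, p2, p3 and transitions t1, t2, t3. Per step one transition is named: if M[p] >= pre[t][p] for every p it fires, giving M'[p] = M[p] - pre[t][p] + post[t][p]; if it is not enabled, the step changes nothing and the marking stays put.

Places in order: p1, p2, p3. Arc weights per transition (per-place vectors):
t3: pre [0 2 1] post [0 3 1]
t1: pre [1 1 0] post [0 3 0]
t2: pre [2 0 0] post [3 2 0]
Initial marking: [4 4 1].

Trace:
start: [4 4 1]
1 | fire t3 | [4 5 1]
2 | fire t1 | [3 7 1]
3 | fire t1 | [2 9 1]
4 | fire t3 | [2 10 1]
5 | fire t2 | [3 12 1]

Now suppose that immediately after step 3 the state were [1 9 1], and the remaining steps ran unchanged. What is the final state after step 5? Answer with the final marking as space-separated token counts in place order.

state after step 3 := [1 9 1]
4 | fire t3 | [1 10 1]
5 | fire t2 | [1 10 1]

1 10 1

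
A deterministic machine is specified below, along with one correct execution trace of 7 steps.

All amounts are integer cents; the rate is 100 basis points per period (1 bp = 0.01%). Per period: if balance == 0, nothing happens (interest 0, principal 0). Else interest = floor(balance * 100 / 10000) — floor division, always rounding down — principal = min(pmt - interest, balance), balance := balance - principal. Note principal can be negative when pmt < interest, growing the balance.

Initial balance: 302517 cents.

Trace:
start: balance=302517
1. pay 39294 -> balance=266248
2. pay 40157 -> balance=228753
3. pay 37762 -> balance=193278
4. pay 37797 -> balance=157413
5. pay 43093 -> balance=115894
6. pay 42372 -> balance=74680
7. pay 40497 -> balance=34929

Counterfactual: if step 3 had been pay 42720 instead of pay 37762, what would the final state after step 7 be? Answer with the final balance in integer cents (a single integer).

29771

(re-executing from step 3 with the substitution; state before step 3: balance=228753)
3. pay 42720 -> balance=188320
4. pay 37797 -> balance=152406
5. pay 43093 -> balance=110837
6. pay 42372 -> balance=69573
7. pay 40497 -> balance=29771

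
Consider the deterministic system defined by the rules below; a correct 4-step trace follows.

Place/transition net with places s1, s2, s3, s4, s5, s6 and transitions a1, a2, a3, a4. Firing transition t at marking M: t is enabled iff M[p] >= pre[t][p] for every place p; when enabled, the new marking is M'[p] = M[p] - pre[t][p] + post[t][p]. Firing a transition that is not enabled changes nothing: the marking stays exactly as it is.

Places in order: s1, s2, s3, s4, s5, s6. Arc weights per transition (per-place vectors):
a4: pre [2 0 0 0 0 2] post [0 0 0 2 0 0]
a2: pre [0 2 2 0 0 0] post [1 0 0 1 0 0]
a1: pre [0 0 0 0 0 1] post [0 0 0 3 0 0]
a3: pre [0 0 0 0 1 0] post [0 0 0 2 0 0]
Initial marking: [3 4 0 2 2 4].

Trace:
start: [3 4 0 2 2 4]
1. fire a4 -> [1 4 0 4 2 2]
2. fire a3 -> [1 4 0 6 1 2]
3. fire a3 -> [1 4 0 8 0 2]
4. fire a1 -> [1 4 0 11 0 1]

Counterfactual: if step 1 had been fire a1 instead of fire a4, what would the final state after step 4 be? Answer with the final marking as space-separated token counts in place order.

3 4 0 12 0 2

(re-executing from step 1 with the substitution; state before step 1: [3 4 0 2 2 4])
1. fire a1 -> [3 4 0 5 2 3]
2. fire a3 -> [3 4 0 7 1 3]
3. fire a3 -> [3 4 0 9 0 3]
4. fire a1 -> [3 4 0 12 0 2]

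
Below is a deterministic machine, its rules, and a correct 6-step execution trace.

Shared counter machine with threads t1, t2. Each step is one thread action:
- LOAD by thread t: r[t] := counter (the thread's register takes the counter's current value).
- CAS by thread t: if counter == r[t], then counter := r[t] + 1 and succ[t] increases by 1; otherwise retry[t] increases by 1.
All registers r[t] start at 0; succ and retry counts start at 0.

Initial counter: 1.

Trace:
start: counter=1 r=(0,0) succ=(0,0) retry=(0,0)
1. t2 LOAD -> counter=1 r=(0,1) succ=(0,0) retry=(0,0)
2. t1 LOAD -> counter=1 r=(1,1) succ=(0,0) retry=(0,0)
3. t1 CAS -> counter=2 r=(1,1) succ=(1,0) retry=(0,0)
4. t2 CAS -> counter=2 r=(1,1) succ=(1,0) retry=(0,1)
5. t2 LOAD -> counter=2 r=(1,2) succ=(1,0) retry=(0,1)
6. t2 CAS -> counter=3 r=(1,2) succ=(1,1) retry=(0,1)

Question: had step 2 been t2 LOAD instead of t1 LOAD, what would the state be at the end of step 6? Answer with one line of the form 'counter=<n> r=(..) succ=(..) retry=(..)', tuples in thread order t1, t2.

(re-executing from step 2 with the substitution; state before step 2: counter=1 r=(0,1) succ=(0,0) retry=(0,0))
2. t2 LOAD -> counter=1 r=(0,1) succ=(0,0) retry=(0,0)
3. t1 CAS -> counter=1 r=(0,1) succ=(0,0) retry=(1,0)
4. t2 CAS -> counter=2 r=(0,1) succ=(0,1) retry=(1,0)
5. t2 LOAD -> counter=2 r=(0,2) succ=(0,1) retry=(1,0)
6. t2 CAS -> counter=3 r=(0,2) succ=(0,2) retry=(1,0)

counter=3 r=(0,2) succ=(0,2) retry=(1,0)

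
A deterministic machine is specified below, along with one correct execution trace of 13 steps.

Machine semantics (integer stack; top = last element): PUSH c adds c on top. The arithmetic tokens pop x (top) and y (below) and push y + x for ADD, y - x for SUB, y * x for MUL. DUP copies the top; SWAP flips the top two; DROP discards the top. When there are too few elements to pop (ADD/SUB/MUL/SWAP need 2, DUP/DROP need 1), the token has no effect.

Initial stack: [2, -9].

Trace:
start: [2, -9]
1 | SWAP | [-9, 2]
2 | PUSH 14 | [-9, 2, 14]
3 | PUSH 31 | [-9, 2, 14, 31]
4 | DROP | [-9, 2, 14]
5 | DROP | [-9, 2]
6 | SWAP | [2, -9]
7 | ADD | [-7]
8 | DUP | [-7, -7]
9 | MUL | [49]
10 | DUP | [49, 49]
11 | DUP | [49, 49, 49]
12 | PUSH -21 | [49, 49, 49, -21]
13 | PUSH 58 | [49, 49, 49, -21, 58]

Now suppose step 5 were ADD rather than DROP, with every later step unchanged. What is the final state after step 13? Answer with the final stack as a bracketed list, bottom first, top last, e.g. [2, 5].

(re-executing from step 5 with the substitution; state before step 5: [-9, 2, 14])
5 | ADD | [-9, 16]
6 | SWAP | [16, -9]
7 | ADD | [7]
8 | DUP | [7, 7]
9 | MUL | [49]
10 | DUP | [49, 49]
11 | DUP | [49, 49, 49]
12 | PUSH -21 | [49, 49, 49, -21]
13 | PUSH 58 | [49, 49, 49, -21, 58]

[49, 49, 49, -21, 58]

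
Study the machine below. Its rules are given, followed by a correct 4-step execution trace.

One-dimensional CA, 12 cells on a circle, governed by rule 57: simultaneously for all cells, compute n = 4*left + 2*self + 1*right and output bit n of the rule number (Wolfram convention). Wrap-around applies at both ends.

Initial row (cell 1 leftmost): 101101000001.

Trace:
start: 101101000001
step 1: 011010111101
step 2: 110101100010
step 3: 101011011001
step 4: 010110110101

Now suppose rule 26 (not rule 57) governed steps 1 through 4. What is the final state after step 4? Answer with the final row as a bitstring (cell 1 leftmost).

(re-executing steps 1..4 under rule 26; state before step 1: 101101000001)
step 1: 001000100011
step 2: 110101010110
step 3: 100000000100
step 4: 010000001011

010000001011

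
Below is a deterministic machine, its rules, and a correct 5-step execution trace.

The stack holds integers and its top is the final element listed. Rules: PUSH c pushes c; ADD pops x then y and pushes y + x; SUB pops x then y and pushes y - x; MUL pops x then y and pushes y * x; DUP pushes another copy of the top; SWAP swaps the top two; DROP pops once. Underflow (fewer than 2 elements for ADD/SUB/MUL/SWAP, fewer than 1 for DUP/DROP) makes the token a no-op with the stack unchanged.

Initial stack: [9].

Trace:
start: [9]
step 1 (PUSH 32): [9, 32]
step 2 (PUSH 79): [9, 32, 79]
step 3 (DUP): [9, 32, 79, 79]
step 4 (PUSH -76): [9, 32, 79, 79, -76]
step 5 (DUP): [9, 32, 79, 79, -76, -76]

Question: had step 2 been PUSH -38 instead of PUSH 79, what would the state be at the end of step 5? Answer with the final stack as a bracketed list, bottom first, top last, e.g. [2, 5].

(re-executing from step 2 with the substitution; state before step 2: [9, 32])
step 2 (PUSH -38): [9, 32, -38]
step 3 (DUP): [9, 32, -38, -38]
step 4 (PUSH -76): [9, 32, -38, -38, -76]
step 5 (DUP): [9, 32, -38, -38, -76, -76]

[9, 32, -38, -38, -76, -76]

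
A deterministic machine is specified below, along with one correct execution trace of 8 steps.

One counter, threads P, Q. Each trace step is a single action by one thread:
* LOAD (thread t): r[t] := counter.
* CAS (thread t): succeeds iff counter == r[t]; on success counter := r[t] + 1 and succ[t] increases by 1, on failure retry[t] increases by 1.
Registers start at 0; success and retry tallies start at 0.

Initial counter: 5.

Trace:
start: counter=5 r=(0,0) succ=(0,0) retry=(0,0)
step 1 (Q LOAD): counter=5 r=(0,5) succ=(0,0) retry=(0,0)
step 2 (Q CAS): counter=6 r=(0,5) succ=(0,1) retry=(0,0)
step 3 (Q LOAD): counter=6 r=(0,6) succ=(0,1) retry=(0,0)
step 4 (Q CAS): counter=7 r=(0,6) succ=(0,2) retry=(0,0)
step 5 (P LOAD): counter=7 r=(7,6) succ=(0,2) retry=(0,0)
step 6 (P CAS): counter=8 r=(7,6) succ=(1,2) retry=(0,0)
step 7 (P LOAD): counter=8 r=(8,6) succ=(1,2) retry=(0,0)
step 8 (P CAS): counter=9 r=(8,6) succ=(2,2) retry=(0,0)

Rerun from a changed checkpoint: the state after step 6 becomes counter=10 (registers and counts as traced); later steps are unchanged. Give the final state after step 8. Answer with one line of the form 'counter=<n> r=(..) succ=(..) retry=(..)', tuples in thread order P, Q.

counter=11 r=(10,6) succ=(2,2) retry=(0,0)

state after step 6 := counter=10 r=(7,6) succ=(1,2) retry=(0,0)
step 7 (P LOAD): counter=10 r=(10,6) succ=(1,2) retry=(0,0)
step 8 (P CAS): counter=11 r=(10,6) succ=(2,2) retry=(0,0)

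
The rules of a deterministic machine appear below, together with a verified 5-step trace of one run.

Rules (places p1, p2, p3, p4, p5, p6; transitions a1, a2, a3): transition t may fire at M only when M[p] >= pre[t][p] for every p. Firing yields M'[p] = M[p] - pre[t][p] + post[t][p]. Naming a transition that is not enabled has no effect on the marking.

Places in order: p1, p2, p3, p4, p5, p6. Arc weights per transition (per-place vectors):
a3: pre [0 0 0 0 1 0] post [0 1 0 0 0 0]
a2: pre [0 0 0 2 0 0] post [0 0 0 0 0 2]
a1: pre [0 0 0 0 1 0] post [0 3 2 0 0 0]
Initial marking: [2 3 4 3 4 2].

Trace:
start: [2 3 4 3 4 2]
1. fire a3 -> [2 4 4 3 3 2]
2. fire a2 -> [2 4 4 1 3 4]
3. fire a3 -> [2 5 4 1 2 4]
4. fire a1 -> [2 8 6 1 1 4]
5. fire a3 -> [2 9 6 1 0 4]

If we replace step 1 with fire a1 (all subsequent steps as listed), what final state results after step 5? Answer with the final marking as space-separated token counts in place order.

2 11 8 1 0 4

(re-executing from step 1 with the substitution; state before step 1: [2 3 4 3 4 2])
1. fire a1 -> [2 6 6 3 3 2]
2. fire a2 -> [2 6 6 1 3 4]
3. fire a3 -> [2 7 6 1 2 4]
4. fire a1 -> [2 10 8 1 1 4]
5. fire a3 -> [2 11 8 1 0 4]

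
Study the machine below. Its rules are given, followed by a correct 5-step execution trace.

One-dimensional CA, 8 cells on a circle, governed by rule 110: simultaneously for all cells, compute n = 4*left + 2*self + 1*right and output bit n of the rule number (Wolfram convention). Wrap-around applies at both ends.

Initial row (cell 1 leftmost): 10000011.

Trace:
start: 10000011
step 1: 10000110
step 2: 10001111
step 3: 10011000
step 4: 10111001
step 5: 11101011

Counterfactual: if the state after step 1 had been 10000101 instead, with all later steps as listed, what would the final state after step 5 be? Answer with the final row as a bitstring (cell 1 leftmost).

state after step 1 := 10000101
step 2: 10001111
step 3: 10011000
step 4: 10111001
step 5: 11101011

11101011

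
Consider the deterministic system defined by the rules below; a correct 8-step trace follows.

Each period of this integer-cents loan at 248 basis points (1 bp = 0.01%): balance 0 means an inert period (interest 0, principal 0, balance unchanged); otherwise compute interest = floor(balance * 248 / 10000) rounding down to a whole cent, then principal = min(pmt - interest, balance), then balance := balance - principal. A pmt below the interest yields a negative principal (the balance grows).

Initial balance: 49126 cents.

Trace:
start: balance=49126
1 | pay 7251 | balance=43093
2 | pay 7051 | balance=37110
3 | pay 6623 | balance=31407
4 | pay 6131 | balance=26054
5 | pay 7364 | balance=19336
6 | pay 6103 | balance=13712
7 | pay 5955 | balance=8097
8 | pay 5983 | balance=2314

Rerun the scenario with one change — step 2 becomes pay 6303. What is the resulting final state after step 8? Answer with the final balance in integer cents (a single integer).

3179

(re-executing from step 2 with the substitution; state before step 2: balance=43093)
2 | pay 6303 | balance=37858
3 | pay 6623 | balance=32173
4 | pay 6131 | balance=26839
5 | pay 7364 | balance=20140
6 | pay 6103 | balance=14536
7 | pay 5955 | balance=8941
8 | pay 5983 | balance=3179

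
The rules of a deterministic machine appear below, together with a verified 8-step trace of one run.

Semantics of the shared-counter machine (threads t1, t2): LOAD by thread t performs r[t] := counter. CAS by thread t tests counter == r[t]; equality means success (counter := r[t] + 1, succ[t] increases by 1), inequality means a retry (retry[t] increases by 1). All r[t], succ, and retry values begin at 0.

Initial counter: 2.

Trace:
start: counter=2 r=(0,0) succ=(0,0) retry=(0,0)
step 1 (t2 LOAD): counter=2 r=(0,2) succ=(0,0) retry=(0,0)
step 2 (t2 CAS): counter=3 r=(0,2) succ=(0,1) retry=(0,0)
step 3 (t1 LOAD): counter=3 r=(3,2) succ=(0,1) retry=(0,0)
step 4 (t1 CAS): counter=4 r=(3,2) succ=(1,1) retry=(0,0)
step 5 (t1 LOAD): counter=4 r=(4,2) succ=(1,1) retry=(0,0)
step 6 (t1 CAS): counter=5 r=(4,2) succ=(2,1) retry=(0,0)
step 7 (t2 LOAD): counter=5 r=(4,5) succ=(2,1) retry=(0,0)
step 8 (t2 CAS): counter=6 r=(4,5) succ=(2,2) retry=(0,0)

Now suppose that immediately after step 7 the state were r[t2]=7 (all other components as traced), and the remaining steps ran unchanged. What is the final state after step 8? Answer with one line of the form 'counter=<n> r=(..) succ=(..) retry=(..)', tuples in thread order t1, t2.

state after step 7 := counter=5 r=(4,7) succ=(2,1) retry=(0,0)
step 8 (t2 CAS): counter=5 r=(4,7) succ=(2,1) retry=(0,1)

counter=5 r=(4,7) succ=(2,1) retry=(0,1)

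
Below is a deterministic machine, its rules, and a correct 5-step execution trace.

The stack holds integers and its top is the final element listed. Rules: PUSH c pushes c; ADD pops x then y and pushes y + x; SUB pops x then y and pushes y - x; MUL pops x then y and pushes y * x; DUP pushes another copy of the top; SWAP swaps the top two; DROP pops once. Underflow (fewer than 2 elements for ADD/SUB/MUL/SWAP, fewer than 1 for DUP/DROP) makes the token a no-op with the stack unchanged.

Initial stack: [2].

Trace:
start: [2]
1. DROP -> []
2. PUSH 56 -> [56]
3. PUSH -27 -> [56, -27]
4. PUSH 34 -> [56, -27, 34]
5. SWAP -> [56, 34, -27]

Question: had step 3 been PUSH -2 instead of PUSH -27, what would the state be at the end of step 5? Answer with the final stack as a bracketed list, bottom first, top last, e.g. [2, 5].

[56, 34, -2]

(re-executing from step 3 with the substitution; state before step 3: [56])
3. PUSH -2 -> [56, -2]
4. PUSH 34 -> [56, -2, 34]
5. SWAP -> [56, 34, -2]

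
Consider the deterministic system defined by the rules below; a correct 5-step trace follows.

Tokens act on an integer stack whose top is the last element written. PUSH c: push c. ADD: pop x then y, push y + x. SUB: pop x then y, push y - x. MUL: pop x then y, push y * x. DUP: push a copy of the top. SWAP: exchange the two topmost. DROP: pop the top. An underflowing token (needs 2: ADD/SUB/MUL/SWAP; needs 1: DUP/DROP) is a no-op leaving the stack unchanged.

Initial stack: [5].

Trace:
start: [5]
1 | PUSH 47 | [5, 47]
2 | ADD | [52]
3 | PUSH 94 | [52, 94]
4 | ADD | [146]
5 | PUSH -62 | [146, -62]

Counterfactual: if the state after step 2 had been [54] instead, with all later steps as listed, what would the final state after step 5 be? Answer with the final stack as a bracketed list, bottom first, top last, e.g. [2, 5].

state after step 2 := [54]
3 | PUSH 94 | [54, 94]
4 | ADD | [148]
5 | PUSH -62 | [148, -62]

[148, -62]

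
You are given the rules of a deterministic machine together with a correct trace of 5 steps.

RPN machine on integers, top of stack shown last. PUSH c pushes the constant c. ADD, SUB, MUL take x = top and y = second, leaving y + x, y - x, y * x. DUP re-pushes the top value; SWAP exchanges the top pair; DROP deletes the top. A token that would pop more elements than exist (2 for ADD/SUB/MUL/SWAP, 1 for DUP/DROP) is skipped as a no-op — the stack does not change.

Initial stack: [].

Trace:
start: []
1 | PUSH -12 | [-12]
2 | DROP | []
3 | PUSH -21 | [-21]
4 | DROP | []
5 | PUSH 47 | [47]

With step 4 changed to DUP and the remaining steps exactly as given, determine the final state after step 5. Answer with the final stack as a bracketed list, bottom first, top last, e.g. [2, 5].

(re-executing from step 4 with the substitution; state before step 4: [-21])
4 | DUP | [-21, -21]
5 | PUSH 47 | [-21, -21, 47]

[-21, -21, 47]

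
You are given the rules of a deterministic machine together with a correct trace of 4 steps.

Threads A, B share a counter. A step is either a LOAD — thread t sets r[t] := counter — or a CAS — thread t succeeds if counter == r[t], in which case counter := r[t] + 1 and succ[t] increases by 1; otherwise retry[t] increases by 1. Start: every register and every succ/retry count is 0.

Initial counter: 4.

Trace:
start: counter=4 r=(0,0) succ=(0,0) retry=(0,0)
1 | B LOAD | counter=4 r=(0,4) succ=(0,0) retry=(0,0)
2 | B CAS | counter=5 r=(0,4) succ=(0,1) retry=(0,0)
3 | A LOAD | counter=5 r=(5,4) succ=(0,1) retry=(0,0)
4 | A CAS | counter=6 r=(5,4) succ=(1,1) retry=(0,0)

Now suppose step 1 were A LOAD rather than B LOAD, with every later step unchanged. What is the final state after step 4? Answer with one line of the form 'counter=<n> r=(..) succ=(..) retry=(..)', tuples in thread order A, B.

counter=5 r=(4,0) succ=(1,0) retry=(0,1)

(re-executing from step 1 with the substitution; state before step 1: counter=4 r=(0,0) succ=(0,0) retry=(0,0))
1 | A LOAD | counter=4 r=(4,0) succ=(0,0) retry=(0,0)
2 | B CAS | counter=4 r=(4,0) succ=(0,0) retry=(0,1)
3 | A LOAD | counter=4 r=(4,0) succ=(0,0) retry=(0,1)
4 | A CAS | counter=5 r=(4,0) succ=(1,0) retry=(0,1)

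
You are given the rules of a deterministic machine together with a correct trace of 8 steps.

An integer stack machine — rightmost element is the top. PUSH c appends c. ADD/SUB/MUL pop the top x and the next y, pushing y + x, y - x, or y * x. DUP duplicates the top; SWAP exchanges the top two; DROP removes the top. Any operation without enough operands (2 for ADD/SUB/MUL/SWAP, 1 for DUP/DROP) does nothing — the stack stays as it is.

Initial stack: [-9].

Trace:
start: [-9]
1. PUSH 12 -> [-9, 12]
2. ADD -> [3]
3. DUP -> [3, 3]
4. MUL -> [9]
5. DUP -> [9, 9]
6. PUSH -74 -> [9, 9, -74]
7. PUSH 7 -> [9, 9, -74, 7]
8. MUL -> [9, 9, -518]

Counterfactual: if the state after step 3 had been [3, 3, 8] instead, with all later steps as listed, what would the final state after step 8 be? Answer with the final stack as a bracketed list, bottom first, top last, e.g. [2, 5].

state after step 3 := [3, 3, 8]
4. MUL -> [3, 24]
5. DUP -> [3, 24, 24]
6. PUSH -74 -> [3, 24, 24, -74]
7. PUSH 7 -> [3, 24, 24, -74, 7]
8. MUL -> [3, 24, 24, -518]

[3, 24, 24, -518]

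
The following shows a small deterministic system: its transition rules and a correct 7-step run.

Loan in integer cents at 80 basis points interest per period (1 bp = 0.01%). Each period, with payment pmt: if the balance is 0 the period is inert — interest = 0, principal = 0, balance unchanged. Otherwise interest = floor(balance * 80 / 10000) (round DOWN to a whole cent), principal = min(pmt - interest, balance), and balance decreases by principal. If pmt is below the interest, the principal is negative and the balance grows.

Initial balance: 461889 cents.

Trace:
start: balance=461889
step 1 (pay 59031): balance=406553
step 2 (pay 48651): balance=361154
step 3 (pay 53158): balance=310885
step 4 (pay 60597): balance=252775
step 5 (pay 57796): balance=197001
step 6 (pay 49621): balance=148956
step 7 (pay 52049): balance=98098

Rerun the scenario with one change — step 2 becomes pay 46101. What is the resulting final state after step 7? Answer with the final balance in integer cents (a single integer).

100749

(re-executing from step 2 with the substitution; state before step 2: balance=406553)
step 2 (pay 46101): balance=363704
step 3 (pay 53158): balance=313455
step 4 (pay 60597): balance=255365
step 5 (pay 57796): balance=199611
step 6 (pay 49621): balance=151586
step 7 (pay 52049): balance=100749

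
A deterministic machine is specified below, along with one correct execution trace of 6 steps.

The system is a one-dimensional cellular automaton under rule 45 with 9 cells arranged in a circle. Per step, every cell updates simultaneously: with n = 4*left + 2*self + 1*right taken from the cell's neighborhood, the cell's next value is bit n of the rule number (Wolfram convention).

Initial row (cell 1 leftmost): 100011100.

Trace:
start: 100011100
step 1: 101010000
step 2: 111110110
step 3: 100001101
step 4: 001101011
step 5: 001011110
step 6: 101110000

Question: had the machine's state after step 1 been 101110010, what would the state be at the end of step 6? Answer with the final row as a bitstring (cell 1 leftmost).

state after step 1 := 101110010
step 2: 111000011
step 3: 000011010
step 4: 111010110
step 5: 100111101
step 6: 000100011

000100011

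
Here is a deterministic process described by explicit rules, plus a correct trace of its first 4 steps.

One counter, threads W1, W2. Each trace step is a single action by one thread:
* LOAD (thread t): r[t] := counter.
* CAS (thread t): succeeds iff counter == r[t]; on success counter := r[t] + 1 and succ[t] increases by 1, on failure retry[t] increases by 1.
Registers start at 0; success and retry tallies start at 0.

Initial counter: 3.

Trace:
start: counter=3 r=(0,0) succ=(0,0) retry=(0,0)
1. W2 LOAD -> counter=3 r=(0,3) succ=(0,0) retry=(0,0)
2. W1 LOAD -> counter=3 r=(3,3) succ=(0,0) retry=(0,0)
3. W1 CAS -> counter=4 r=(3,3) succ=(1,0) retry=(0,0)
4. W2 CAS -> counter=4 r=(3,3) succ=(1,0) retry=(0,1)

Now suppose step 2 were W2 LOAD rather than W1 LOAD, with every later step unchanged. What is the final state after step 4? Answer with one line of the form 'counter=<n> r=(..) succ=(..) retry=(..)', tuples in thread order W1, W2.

counter=4 r=(0,3) succ=(0,1) retry=(1,0)

(re-executing from step 2 with the substitution; state before step 2: counter=3 r=(0,3) succ=(0,0) retry=(0,0))
2. W2 LOAD -> counter=3 r=(0,3) succ=(0,0) retry=(0,0)
3. W1 CAS -> counter=3 r=(0,3) succ=(0,0) retry=(1,0)
4. W2 CAS -> counter=4 r=(0,3) succ=(0,1) retry=(1,0)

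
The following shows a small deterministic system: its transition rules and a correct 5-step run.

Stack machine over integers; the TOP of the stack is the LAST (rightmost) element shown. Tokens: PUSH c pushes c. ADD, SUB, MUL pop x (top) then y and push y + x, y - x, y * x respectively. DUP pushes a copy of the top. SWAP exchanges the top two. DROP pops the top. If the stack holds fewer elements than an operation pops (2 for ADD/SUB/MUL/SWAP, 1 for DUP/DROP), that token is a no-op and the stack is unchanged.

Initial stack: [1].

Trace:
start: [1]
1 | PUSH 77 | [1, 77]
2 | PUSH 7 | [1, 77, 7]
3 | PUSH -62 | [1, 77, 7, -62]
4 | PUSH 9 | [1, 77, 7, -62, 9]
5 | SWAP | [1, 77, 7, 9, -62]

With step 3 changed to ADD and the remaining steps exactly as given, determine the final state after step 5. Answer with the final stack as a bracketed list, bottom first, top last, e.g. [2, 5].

(re-executing from step 3 with the substitution; state before step 3: [1, 77, 7])
3 | ADD | [1, 84]
4 | PUSH 9 | [1, 84, 9]
5 | SWAP | [1, 9, 84]

[1, 9, 84]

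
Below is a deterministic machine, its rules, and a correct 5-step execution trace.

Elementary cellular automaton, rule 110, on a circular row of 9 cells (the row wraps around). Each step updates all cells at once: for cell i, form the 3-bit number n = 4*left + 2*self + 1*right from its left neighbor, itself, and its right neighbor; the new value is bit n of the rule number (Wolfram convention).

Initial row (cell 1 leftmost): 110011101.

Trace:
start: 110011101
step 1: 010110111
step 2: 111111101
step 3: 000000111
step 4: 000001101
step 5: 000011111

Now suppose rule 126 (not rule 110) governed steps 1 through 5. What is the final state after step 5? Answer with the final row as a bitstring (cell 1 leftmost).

(re-executing steps 1..5 under rule 126; state before step 1: 110011101)
step 1: 011110111
step 2: 110011101
step 3: 011110111
step 4: 110011101
step 5: 011110111

011110111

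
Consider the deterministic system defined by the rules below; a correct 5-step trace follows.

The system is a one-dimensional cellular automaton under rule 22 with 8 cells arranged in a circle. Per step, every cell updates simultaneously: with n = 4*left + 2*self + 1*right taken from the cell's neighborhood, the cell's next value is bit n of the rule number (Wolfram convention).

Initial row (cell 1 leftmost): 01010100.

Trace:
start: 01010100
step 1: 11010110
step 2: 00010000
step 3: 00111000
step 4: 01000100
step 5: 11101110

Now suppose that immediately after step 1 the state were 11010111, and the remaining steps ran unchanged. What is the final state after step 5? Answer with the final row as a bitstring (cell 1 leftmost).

11101110

state after step 1 := 11010111
step 2: 00010000
step 3: 00111000
step 4: 01000100
step 5: 11101110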